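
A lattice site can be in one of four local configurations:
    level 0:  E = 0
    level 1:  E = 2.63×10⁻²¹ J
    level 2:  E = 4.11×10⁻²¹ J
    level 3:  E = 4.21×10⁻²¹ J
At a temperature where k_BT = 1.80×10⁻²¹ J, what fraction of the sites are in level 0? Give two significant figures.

Eᵢ/kT = 0, 1.461, 2.283, 2.339.
Z = Σ e^(−Eᵢ/kT) = e^(−0) + e^(−1.461) + e^(−2.283) + e^(−2.339) = 1.000 + 0.2320 + 0.1020 + 0.09642 = 1.430.
P₀ = e^(−E₀/kT) / Z = 1.000/1.430 = 0.70.

0.70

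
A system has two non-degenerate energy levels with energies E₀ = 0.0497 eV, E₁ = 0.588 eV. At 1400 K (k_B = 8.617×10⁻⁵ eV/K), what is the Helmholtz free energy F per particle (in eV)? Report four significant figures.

0.04832 eV

k_BT = 8.617×10⁻⁵ × 1400 K = 0.120638 eV.
Eᵢ/kT = 0.411976, 4.87409.
Z = Σ e^(−Eᵢ/kT) = e^(−0.411976) + e^(−4.87409) = 0.662340 + 0.00764205 = 0.669982.
F = −kT ln Z = −0.120638 × ln(0.669982) = −0.120638 × -0.400504 = 0.04832 eV.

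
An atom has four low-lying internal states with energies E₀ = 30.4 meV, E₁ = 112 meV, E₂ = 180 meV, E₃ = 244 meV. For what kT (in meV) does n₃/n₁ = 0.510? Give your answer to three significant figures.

n₃/n₁ = exp[−(E₃−E₁)/kT] = 0.510.
⇒ (E₃−E₁)/kT = ln(1/0.510) = ln(1.9608) = 0.67335.
kT = 132 meV / 0.67335 = 196 meV.

196 meV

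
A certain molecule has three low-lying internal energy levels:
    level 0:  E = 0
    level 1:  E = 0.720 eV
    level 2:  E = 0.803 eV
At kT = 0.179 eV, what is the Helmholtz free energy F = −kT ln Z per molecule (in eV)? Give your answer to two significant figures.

Eᵢ/kT = 0, 4.022, 4.486.
Z = Σ e^(−Eᵢ/kT) = e^(−0) + e^(−4.022) + e^(−4.486) = 1.000 + 0.01792 + 0.01127 = 1.029.
F = −kT ln Z = −0.179 × ln(1.029) = −0.179 × 0.02859 = -0.0051 eV.

-0.0051 eV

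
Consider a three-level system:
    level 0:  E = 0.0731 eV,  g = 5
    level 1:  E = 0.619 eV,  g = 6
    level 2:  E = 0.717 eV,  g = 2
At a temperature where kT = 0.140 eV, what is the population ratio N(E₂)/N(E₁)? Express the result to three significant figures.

n₂/n₁ = (g₂/g₁) exp[−(E₂−E₁)/kT] = (2/6) × exp(−(0.098 eV)/(0.140 eV)) = (2/6) × exp(-0.70000) = 0.166.

0.166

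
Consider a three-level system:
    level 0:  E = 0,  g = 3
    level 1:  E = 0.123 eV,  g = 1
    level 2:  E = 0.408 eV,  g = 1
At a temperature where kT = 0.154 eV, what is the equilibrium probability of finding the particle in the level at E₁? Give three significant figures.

0.128

Eᵢ/kT = 0, 0.79870, 2.6494.
Z = Σ gᵢe^(−Eᵢ/kT) = 3·e^(−0) + 1·e^(−0.79870) + 1·e^(−2.6494) = 3.0000 + 0.44991 + 0.070694 = 3.5206.
P₁ = g₁ e^(−E₁/kT) / Z = 0.44991/3.5206 = 0.128.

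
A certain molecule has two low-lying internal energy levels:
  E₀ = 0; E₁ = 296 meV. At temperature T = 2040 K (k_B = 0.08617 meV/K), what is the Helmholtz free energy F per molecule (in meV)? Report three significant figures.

-29.9 meV

k_BT = 0.08617 × 2040 K = 175.79 meV.
Eᵢ/kT = 0, 1.6838.
Z = Σ e^(−Eᵢ/kT) = e^(−0) + e^(−1.6838) = 1.0000 + 0.18567 = 1.1857.
F = −kT ln Z = −175.79 × ln(1.1857) = −175.79 × 0.17033 = -29.9 meV.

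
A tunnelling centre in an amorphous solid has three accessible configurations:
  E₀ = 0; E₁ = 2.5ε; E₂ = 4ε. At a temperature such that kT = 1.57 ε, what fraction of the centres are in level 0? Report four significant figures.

Eᵢ/kT = 0, 1.59236, 2.54777.
Z = Σ e^(−Eᵢ/kT) = e^(−0) + e^(−1.59236) + e^(−2.54777) = 1.00000 + 0.203445 + 0.0782560 = 1.28170.
P₀ = e^(−E₀/kT) / Z = 1.00000/1.28170 = 0.7802.

0.7802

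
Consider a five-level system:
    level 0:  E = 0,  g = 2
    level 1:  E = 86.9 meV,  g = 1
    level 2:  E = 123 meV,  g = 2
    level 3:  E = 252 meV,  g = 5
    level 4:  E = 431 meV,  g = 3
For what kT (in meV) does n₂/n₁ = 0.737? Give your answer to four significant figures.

36.16 meV

n₂/n₁ = (g₂/g₁) exp[−(E₂−E₁)/kT] = 0.737.
⇒ (E₂−E₁)/kT = ln((2/1)/0.737) = ln(2.71370) = 0.998313.
kT = 36.1 meV / 0.998313 = 36.16 meV.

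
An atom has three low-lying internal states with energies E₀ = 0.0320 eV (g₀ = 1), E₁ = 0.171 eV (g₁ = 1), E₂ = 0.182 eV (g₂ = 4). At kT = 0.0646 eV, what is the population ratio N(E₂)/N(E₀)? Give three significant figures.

0.392

n₂/n₀ = (g₂/g₀) exp[−(E₂−E₀)/kT] = (4/1) × exp(−(0.1500 eV)/(0.0646 eV)) = (4/1) × exp(-2.3220) = 0.392.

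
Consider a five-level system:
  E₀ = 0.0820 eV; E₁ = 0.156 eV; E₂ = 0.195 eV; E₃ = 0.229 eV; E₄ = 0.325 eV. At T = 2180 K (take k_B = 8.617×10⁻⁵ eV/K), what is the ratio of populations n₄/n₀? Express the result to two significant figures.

0.27

k_BT = 8.617×10⁻⁵ × 2180 K = 0.1879 eV.
n₄/n₀ = exp[−(E₄−E₀)/kT] = exp(−(0.2430 eV)/(0.1879 eV)) = exp(-1.293) = 0.27.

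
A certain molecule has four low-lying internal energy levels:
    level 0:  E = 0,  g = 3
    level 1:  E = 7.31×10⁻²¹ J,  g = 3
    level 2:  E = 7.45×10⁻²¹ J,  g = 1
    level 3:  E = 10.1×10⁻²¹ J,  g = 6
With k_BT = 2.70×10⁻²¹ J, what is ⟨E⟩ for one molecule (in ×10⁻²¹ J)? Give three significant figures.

0.990 ×10⁻²¹ J

Eᵢ/kT = 0, 2.7074, 2.7593, 3.7407.
Z = Σ gᵢe^(−Eᵢ/kT) = 3·e^(−0) + 3·e^(−2.7074) + 1·e^(−2.7593) + 6·e^(−3.7407) = 3.0000 + 0.20013 + 0.063336 + 0.14242 = 3.4059.
⟨E⟩ = Σ Eᵢ gᵢe^(−Eᵢ/kT) / Z = (0·3.0000 + 7.31·0.20013 + 7.45·0.063336 + 10.1·0.14242) / 3.4059 = 0.990 ×10⁻²¹ J.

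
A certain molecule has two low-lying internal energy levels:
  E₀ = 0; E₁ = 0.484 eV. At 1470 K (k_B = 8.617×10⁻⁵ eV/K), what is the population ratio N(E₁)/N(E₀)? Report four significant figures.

k_BT = 8.617×10⁻⁵ × 1470 K = 0.126670 eV.
n₁/n₀ = exp[−(E₁−E₀)/kT] = exp(−(0.484 eV)/(0.126670 eV)) = exp(-3.82095) = 0.02191.

0.02191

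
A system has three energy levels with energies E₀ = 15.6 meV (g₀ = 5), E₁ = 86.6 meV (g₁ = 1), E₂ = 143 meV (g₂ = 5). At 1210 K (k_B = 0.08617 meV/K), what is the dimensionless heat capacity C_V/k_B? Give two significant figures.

0.25

k_BT = 0.08617 × 1210 K = 104.3 meV.
Eᵢ/kT = 0.1496, 0.8303, 1.371.
Z = Σ gᵢe^(−Eᵢ/kT) = 5·e^(−0.1496) + 1·e^(−0.8303) + 5·e^(−1.371) = 4.305 + 0.4359 + 1.269 = 6.010.
⟨E⟩ = 47.65 meV, ⟨E²⟩ = 5036 meV².
C_V/k_B = (⟨E²⟩ − ⟨E⟩²)/(kT)² = (5036 − 2271)/10880 = 0.25.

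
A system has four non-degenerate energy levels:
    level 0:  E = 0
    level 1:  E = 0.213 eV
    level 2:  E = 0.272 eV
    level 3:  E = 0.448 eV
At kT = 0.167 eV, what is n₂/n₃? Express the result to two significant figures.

2.9

n₂/n₃ = exp[−(E₂−E₃)/kT] = exp(−(-0.176 eV)/(0.167 eV)) = exp(1.054) = 2.9.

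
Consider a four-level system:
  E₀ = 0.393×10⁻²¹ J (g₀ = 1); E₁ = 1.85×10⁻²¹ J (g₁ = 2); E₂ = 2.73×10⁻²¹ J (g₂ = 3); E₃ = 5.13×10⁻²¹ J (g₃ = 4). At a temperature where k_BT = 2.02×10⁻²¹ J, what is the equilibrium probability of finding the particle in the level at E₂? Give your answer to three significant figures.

Eᵢ/kT = 0.19455, 0.91584, 1.3515, 2.5396.
Z = Σ gᵢe^(−Eᵢ/kT) = 1·e^(−0.19455) + 2·e^(−0.91584) + 3·e^(−1.3515) + 4·e^(−2.5396) = 0.82321 + 0.80036 + 0.77656 + 0.31559 = 2.7157.
P₂ = g₂ e^(−E₂/kT) / Z = 0.77656/2.7157 = 0.286.

0.286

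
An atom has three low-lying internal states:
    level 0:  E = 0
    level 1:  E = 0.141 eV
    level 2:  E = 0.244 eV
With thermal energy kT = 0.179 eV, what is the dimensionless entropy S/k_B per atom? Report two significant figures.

0.95

Eᵢ/kT = 0, 0.7877, 1.363.
Z = Σ e^(−Eᵢ/kT) = e^(−0) + e^(−0.7877) + e^(−1.363) = 1.000 + 0.4549 + 0.2559 = 1.711.
⟨E⟩ = Σ EᵢPᵢ = 0.07398 eV.
S/k_B = ln Z + ⟨E⟩/kT = ln(1.711) + 0.07398/0.179 = 0.5371 + 0.4133 = 0.95.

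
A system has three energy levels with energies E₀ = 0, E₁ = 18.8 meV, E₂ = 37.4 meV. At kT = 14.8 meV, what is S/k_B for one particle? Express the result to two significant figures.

Eᵢ/kT = 0, 1.270, 2.527.
Z = Σ e^(−Eᵢ/kT) = e^(−0) + e^(−1.270) + e^(−2.527) = 1.000 + 0.2808 + 0.07990 = 1.361.
⟨E⟩ = Σ EᵢPᵢ = 6.074 meV.
S/k_B = ln Z + ⟨E⟩/kT = ln(1.361) + 6.074/14.8 = 0.3082 + 0.4104 = 0.72.

0.72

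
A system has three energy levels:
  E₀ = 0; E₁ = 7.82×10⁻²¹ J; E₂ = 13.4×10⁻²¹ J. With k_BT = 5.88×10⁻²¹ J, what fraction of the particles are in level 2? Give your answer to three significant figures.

Eᵢ/kT = 0, 1.3299, 2.2789.
Z = Σ e^(−Eᵢ/kT) = e^(−0) + e^(−1.3299) + e^(−2.2789) = 1.0000 + 0.26450 + 0.10240 = 1.3669.
P₂ = e^(−E₂/kT) / Z = 0.10240/1.3669 = 0.0749.

0.0749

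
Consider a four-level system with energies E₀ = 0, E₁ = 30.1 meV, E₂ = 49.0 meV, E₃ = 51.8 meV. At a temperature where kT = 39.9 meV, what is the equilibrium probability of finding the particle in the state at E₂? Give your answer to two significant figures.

0.14

Eᵢ/kT = 0, 0.7544, 1.228, 1.298.
Z = Σ e^(−Eᵢ/kT) = e^(−0) + e^(−0.7544) + e^(−1.228) + e^(−1.298) = 1.000 + 0.4703 + 0.2929 + 0.2731 = 2.036.
P₂ = e^(−E₂/kT) / Z = 0.2929/2.036 = 0.14.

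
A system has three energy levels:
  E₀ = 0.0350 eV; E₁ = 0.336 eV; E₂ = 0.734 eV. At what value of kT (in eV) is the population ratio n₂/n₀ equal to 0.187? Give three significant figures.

n₂/n₀ = exp[−(E₂−E₀)/kT] = 0.187.
⇒ (E₂−E₀)/kT = ln(1/0.187) = ln(5.3476) = 1.6766.
kT = 0.6990 eV / 1.6766 = 0.417 eV.

0.417 eV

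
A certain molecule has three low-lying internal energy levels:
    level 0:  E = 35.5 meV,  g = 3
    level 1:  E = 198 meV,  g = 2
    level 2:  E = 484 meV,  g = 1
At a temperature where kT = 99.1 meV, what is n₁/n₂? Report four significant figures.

n₁/n₂ = (g₁/g₂) exp[−(E₁−E₂)/kT] = (2/1) × exp(−(-286 meV)/(99.1 meV)) = (2/1) × exp(2.88597) = 35.84.

35.84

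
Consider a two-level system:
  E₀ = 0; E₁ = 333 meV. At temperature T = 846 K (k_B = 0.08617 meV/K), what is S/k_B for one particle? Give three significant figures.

0.0573

k_BT = 0.08617 × 846 K = 72.900 meV.
Eᵢ/kT = 0, 4.5679.
Z = Σ e^(−Eᵢ/kT) = e^(−0) + e^(−4.5679) = 1.0000 + 0.010380 = 1.0104.
⟨E⟩ = Σ EᵢPᵢ = 3.4210 meV.
S/k_B = ln Z + ⟨E⟩/kT = ln(1.0104) + 3.4210/72.900 = 0.010346 + 0.046927 = 0.0573.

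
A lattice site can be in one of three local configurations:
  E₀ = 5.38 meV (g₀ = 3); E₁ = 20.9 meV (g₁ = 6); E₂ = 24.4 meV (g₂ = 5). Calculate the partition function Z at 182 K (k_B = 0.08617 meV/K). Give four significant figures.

Z = 4.767

k_BT = 0.08617 × 182 K = 15.6829 meV.
Eᵢ/kT = 0.343049, 1.33266, 1.55583.
Z = Σ gᵢe^(−Eᵢ/kT) = 3·e^(−0.343049) + 6·e^(−1.33266) + 5·e^(−1.55583) = 2.12881 + 1.58265 + 1.05507 = 4.76653.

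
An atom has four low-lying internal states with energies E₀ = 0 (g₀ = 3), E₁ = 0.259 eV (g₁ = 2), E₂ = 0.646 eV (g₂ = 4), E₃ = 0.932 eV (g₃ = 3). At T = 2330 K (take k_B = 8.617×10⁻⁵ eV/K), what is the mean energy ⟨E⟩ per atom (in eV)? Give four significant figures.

0.07301 eV

k_BT = 8.617×10⁻⁵ × 2330 K = 0.200776 eV.
Eᵢ/kT = 0, 1.28999, 3.21752, 4.64199.
Z = Σ gᵢe^(−Eᵢ/kT) = 3·e^(−0) + 2·e^(−1.28999) + 4·e^(−3.21752) + 3·e^(−4.64199) = 3.00000 + 0.550547 + 0.160217 + 0.0289155 = 3.73968.
⟨E⟩ = Σ Eᵢ gᵢe^(−Eᵢ/kT) / Z = (0·3.00000 + 0.259·0.550547 + 0.646·0.160217 + 0.932·0.0289155) / 3.73968 = 0.07301 eV.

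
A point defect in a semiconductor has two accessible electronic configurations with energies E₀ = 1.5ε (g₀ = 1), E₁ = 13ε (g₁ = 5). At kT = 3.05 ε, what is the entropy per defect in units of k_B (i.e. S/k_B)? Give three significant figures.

Eᵢ/kT = 0.49180, 4.2623.
Z = Σ gᵢe^(−Eᵢ/kT) = 1·e^(−0.49180) + 5·e^(−4.2623) = 0.61152 + 0.070449 = 0.68197.
⟨E⟩ = Σ EᵢPᵢ = 2.6880 ε.
S/k_B = ln Z + ⟨E⟩/kT = ln(0.68197) + 2.6880/3.05 = -0.38277 + 0.88131 = 0.499.

0.499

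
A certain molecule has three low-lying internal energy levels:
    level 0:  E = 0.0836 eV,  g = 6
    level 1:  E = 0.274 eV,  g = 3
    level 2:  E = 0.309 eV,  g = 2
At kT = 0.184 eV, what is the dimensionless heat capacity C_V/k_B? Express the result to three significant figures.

0.208

Eᵢ/kT = 0.45435, 1.4891, 1.6793.
Z = Σ gᵢe^(−Eᵢ/kT) = 6·e^(−0.45435) + 3·e^(−1.4891) + 2·e^(−1.6793) = 3.8092 + 0.67673 + 0.37301 = 4.8589.
⟨E⟩ = 0.12742 eV, ⟨E²⟩ = 0.023265 eV².
C_V/k_B = (⟨E²⟩ − ⟨E⟩²)/(kT)² = (0.023265 − 0.016236)/0.033856 = 0.208.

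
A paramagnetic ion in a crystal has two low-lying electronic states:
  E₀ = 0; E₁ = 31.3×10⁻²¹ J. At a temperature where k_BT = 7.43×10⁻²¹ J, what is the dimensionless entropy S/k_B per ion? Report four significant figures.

0.07617

Eᵢ/kT = 0, 4.21265.
Z = Σ e^(−Eᵢ/kT) = e^(−0) + e^(−4.21265) = 1.00000 + 0.0148071 = 1.01481.
⟨E⟩ = Σ EᵢPᵢ = 0.456699 ×10⁻²¹ J.
S/k_B = ln Z + ⟨E⟩/kT = ln(1.01481) + 0.456699/7.43 = 0.0147014 + 0.0614669 = 0.07617.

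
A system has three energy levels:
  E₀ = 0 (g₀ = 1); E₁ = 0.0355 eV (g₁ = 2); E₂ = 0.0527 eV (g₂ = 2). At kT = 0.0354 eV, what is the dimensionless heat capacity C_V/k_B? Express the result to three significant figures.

0.380

Eᵢ/kT = 0, 1.0028, 1.4887.
Z = Σ gᵢe^(−Eᵢ/kT) = 1·e^(−0) + 2·e^(−1.0028) + 2·e^(−1.4887) = 1.0000 + 0.73370 + 0.45133 = 2.1850.
⟨E⟩ = 0.022806 eV, ⟨E²⟩ = 0.00099685 eV².
C_V/k_B = (⟨E²⟩ − ⟨E⟩²)/(kT)² = (0.00099685 − 0.00052011)/0.0012532 = 0.380.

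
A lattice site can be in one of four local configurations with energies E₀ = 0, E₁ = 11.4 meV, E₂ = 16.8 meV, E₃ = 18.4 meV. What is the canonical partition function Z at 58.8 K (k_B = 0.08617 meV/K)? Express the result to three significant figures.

Z = 1.17

k_BT = 0.08617 × 58.8 K = 5.0668 meV.
Eᵢ/kT = 0, 2.2499, 3.3157, 3.6315.
Z = Σ e^(−Eᵢ/kT) = e^(−0) + e^(−2.2499) + e^(−3.3157) + e^(−3.6315) = 1.0000 + 0.10541 + 0.036309 + 0.026476 = 1.1682.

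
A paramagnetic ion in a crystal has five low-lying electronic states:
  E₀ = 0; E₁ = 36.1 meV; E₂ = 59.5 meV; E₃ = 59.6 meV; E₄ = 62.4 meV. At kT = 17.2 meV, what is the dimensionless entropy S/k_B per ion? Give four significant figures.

Eᵢ/kT = 0, 2.09884, 3.45930, 3.46512, 3.62791.
Z = Σ e^(−Eᵢ/kT) = e^(−0) + e^(−2.09884) + e^(−3.45930) + e^(−3.46512) + e^(−3.62791) = 1.00000 + 0.122599 + 0.0314518 + 0.0312693 + 0.0265717 = 1.21189.
⟨E⟩ = Σ EᵢPᵢ = 8.10216 meV.
S/k_B = ln Z + ⟨E⟩/kT = ln(1.21189) + 8.10216/17.2 = 0.192181 + 0.471056 = 0.6632.

0.6632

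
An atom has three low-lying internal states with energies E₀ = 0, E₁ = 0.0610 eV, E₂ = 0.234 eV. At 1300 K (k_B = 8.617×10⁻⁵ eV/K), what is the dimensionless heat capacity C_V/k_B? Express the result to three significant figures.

k_BT = 8.617×10⁻⁵ × 1300 K = 0.11202 eV.
Eᵢ/kT = 0, 0.54455, 2.0889.
Z = Σ e^(−Eᵢ/kT) = e^(−0) + e^(−0.54455) + e^(−2.0889) = 1.0000 + 0.58010 + 0.12382 = 1.7039.
⟨E⟩ = 0.037772 eV, ⟨E²⟩ = 0.0052459 eV².
C_V/k_B = (⟨E²⟩ − ⟨E⟩²)/(kT)² = (0.0052459 − 0.0014267)/0.012548 = 0.304.

0.304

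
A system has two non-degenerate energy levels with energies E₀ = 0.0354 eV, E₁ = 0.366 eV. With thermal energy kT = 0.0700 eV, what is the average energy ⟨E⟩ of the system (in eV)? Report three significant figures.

0.0383 eV

Eᵢ/kT = 0.50571, 5.2286.
Z = Σ e^(−Eᵢ/kT) = e^(−0.50571) + e^(−5.2286) = 0.60308 + 0.0053610 = 0.60844.
⟨E⟩ = Σ Eᵢ e^(−Eᵢ/kT) / Z = (0.0354·0.60308 + 0.366·0.0053610) / 0.60844 = 0.0383 eV.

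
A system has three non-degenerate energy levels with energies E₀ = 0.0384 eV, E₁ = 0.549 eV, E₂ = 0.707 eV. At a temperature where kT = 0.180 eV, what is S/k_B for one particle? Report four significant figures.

0.3169

Eᵢ/kT = 0.213333, 3.05000, 3.92778.
Z = Σ e^(−Eᵢ/kT) = e^(−0.213333) + e^(−3.05000) + e^(−3.92778) = 0.807887 + 0.0473589 + 0.0196873 = 0.874933.
⟨E⟩ = Σ EᵢPᵢ = 0.0810826 eV.
S/k_B = ln Z + ⟨E⟩/kT = ln(0.874933) + 0.0810826/0.180 = -0.133608 + 0.450459 = 0.3169.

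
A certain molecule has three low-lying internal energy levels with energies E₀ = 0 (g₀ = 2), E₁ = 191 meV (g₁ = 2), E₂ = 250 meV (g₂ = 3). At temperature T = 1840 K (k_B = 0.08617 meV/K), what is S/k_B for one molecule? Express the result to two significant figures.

k_BT = 0.08617 × 1840 K = 158.6 meV.
Eᵢ/kT = 0, 1.204, 1.576.
Z = Σ gᵢe^(−Eᵢ/kT) = 2·e^(−0) + 2·e^(−1.204) + 3·e^(−1.576) = 2.000 + 0.6000 + 0.6204 = 3.220.
⟨E⟩ = Σ EᵢPᵢ = 83.76 meV.
S/k_B = ln Z + ⟨E⟩/kT = ln(3.220) + 83.76/158.6 = 1.169 + 0.5281 = 1.7.

1.7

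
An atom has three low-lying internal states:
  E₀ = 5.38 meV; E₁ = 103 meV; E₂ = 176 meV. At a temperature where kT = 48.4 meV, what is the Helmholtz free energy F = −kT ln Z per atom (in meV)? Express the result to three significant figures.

-1.91 meV

Eᵢ/kT = 0.11116, 2.1281, 3.6364.
Z = Σ e^(−Eᵢ/kT) = e^(−0.11116) + e^(−2.1281) + e^(−3.6364) = 0.89480 + 0.11906 + 0.026347 = 1.0402.
F = −kT ln Z = −48.4 × ln(1.0402) = −48.4 × 0.039413 = -1.91 meV.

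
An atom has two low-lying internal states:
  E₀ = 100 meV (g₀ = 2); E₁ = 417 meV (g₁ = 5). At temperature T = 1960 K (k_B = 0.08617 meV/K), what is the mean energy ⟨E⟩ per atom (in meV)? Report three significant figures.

k_BT = 0.08617 × 1960 K = 168.89 meV.
Eᵢ/kT = 0.59210, 2.4691.
Z = Σ gᵢe^(−Eᵢ/kT) = 2·e^(−0.59210) + 5·e^(−2.4691) = 1.1063 + 0.42331 = 1.5296.
⟨E⟩ = Σ Eᵢ gᵢe^(−Eᵢ/kT) / Z = (100·1.1063 + 417·0.42331) / 1.5296 = 188 meV.

188 meV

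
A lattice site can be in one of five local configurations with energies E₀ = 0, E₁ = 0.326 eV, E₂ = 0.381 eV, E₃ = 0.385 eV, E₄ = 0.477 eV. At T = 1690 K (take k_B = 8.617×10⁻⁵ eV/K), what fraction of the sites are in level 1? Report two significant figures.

k_BT = 8.617×10⁻⁵ × 1690 K = 0.1456 eV.
Eᵢ/kT = 0, 2.239, 2.617, 2.644, 3.276.
Z = Σ e^(−Eᵢ/kT) = e^(−0) + e^(−2.239) + e^(−2.617) + e^(−2.644) + e^(−3.276) = 1.000 + 0.1066 + 0.07302 + 0.07108 + 0.03778 = 1.288.
P₁ = e^(−E₁/kT) / Z = 0.1066/1.288 = 0.083.

0.083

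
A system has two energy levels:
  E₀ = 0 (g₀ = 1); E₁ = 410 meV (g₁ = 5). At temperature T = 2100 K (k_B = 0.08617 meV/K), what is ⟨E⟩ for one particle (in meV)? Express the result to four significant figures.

140.0 meV

k_BT = 0.08617 × 2100 K = 180.957 meV.
Eᵢ/kT = 0, 2.26573.
Z = Σ gᵢe^(−Eᵢ/kT) = 1·e^(−0) + 5·e^(−2.26573) = 1.00000 + 0.518771 = 1.51877.
⟨E⟩ = Σ Eᵢ gᵢe^(−Eᵢ/kT) / Z = (0·1.00000 + 410·0.518771) / 1.51877 = 140.0 meV.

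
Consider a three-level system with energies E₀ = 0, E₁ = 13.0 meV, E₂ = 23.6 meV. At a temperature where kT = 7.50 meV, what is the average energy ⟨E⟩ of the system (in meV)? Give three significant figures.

2.72 meV

Eᵢ/kT = 0, 1.7333, 3.1467.
Z = Σ e^(−Eᵢ/kT) = e^(−0) + e^(−1.7333) + e^(−3.1467) = 1.0000 + 0.17670 + 0.042994 = 1.2197.
⟨E⟩ = Σ Eᵢ e^(−Eᵢ/kT) / Z = (0·1.0000 + 13.0·0.17670 + 23.6·0.042994) / 1.2197 = 2.72 meV.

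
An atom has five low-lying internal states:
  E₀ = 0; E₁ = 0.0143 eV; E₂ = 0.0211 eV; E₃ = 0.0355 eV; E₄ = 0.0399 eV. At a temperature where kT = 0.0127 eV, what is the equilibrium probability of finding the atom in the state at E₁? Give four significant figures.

Eᵢ/kT = 0, 1.12598, 1.66142, 2.79528, 3.14173.
Z = Σ e^(−Eᵢ/kT) = e^(−0) + e^(−1.12598) + e^(−1.66142) + e^(−2.79528) + e^(−3.14173) = 1.00000 + 0.324334 + 0.189869 + 0.0610978 + 0.0432080 = 1.61851.
P₁ = e^(−E₁/kT) / Z = 0.324334/1.61851 = 0.2004.

0.2004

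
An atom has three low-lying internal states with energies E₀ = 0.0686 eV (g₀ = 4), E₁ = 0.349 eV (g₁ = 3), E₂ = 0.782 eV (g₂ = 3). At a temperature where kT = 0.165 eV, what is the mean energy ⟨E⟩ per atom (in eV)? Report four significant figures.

0.1083 eV

Eᵢ/kT = 0.415758, 2.11515, 4.73939.
Z = Σ gᵢe^(−Eᵢ/kT) = 4·e^(−0.415758) + 3·e^(−2.11515) + 3·e^(−4.73939) = 2.63936 + 0.361846 + 0.0262319 = 3.02744.
⟨E⟩ = Σ Eᵢ gᵢe^(−Eᵢ/kT) / Z = (0.0686·2.63936 + 0.349·0.361846 + 0.782·0.0262319) / 3.02744 = 0.1083 eV.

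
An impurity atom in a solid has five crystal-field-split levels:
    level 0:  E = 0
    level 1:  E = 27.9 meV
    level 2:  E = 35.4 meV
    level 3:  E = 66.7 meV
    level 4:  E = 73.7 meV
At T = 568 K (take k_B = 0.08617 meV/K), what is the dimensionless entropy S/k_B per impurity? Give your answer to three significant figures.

k_BT = 0.08617 × 568 K = 48.945 meV.
Eᵢ/kT = 0, 0.57003, 0.72326, 1.3628, 1.5058.
Z = Σ e^(−Eᵢ/kT) = e^(−0) + e^(−0.57003) + e^(−0.72326) + e^(−1.3628) + e^(−1.5058) = 1.0000 + 0.56551 + 0.48517 + 0.25594 + 0.22184 = 2.5285.
⟨E⟩ = Σ EᵢPᵢ = 26.250 meV.
S/k_B = ln Z + ⟨E⟩/kT = ln(2.5285) + 26.250/48.945 = 0.92763 + 0.53632 = 1.46.

1.46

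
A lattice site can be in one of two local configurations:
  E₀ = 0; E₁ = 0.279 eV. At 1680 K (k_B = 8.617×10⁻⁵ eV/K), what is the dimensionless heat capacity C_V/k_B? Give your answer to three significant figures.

k_BT = 8.617×10⁻⁵ × 1680 K = 0.14477 eV.
Eᵢ/kT = 0, 1.9272.
Z = Σ e^(−Eᵢ/kT) = e^(−0) + e^(−1.9272) = 1.0000 + 0.14556 = 1.1456.
⟨E⟩ = 0.035450 eV, ⟨E²⟩ = 0.0098905 eV².
C_V/k_B = (⟨E²⟩ − ⟨E⟩²)/(kT)² = (0.0098905 − 0.0012567)/0.020958 = 0.412.

0.412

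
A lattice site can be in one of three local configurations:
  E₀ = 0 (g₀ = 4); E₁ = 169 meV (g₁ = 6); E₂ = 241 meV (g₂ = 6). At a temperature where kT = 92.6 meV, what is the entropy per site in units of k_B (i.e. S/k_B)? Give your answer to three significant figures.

Eᵢ/kT = 0, 1.8251, 2.6026.
Z = Σ gᵢe^(−Eᵢ/kT) = 4·e^(−0) + 6·e^(−1.8251) + 6·e^(−2.6026) = 4.0000 + 0.96721 + 0.44448 = 5.4117.
⟨E⟩ = Σ EᵢPᵢ = 49.999 meV.
S/k_B = ln Z + ⟨E⟩/kT = ln(5.4117) + 49.999/92.6 = 1.6886 + 0.53995 = 2.23.

2.23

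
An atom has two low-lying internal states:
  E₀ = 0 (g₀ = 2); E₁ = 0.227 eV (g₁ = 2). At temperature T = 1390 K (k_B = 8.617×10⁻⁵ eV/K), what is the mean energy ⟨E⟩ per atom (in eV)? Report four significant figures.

k_BT = 8.617×10⁻⁵ × 1390 K = 0.119776 eV.
Eᵢ/kT = 0, 1.89520.
Z = Σ gᵢe^(−Eᵢ/kT) = 2·e^(−0) + 2·e^(−1.89520) = 2.00000 + 0.300577 = 2.30058.
⟨E⟩ = Σ Eᵢ gᵢe^(−Eᵢ/kT) / Z = (0·2.00000 + 0.227·0.300577) / 2.30058 = 0.02966 eV.

0.02966 eV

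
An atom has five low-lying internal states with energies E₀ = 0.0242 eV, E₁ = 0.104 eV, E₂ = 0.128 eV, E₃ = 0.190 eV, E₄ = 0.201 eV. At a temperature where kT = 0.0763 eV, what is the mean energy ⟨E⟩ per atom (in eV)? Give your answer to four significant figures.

0.07417 eV

Eᵢ/kT = 0.317169, 1.36304, 1.67759, 2.49017, 2.63434.
Z = Σ e^(−Eᵢ/kT) = e^(−0.317169) + e^(−1.36304) + e^(−1.67759) + e^(−2.49017) + e^(−2.63434) = 0.728208 + 0.255882 + 0.186824 + 0.0828959 + 0.0717663 = 1.32558.
⟨E⟩ = Σ Eᵢ e^(−Eᵢ/kT) / Z = (0.0242·0.728208 + 0.104·0.255882 + 0.128·0.186824 + 0.190·0.0828959 + 0.201·0.0717663) / 1.32558 = 0.07417 eV.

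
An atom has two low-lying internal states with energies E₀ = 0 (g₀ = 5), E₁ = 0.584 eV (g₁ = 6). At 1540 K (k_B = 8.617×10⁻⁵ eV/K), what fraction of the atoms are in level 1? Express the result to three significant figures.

k_BT = 8.617×10⁻⁵ × 1540 K = 0.13270 eV.
Eᵢ/kT = 0, 4.4009.
Z = Σ gᵢe^(−Eᵢ/kT) = 5·e^(−0) + 6·e^(−4.4009) = 5.0000 + 0.073598 = 5.0736.
P₁ = g₁ e^(−E₁/kT) / Z = 0.073598/5.0736 = 0.0145.

0.0145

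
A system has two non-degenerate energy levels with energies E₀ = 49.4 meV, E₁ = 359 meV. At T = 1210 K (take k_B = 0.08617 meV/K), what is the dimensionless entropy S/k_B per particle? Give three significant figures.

k_BT = 0.08617 × 1210 K = 104.27 meV.
Eᵢ/kT = 0.47377, 3.4430.
Z = Σ e^(−Eᵢ/kT) = e^(−0.47377) + e^(−3.4430) = 0.62265 + 0.031969 = 0.65462.
⟨E⟩ = Σ EᵢPᵢ = 64.520 meV.
S/k_B = ln Z + ⟨E⟩/kT = ln(0.65462) + 64.520/104.27 = -0.42370 + 0.61878 = 0.195.

0.195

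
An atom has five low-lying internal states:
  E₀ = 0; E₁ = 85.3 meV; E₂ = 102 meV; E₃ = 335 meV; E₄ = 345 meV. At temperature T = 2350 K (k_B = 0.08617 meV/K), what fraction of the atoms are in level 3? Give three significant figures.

0.0726

k_BT = 0.08617 × 2350 K = 202.50 meV.
Eᵢ/kT = 0, 0.42123, 0.50370, 1.6543, 1.7037.
Z = Σ e^(−Eᵢ/kT) = e^(−0) + e^(−0.42123) + e^(−0.50370) + e^(−1.6543) + e^(−1.7037) = 1.0000 + 0.65624 + 0.60429 + 0.19123 + 0.18201 = 2.6338.
P₃ = e^(−E₃/kT) / Z = 0.19123/2.6338 = 0.0726.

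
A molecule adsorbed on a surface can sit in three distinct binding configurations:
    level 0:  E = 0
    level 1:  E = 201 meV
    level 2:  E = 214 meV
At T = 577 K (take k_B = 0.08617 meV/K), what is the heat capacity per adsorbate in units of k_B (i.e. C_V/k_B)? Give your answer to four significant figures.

k_BT = 0.08617 × 577 K = 49.7201 meV.
Eᵢ/kT = 0, 4.04263, 4.30409.
Z = Σ e^(−Eᵢ/kT) = e^(−0) + e^(−4.04263) + e^(−4.30409) = 1.00000 + 0.0175513 + 0.0135132 = 1.03106.
⟨E⟩ = 6.22625 meV, ⟨E²⟩ = 1287.94 meV².
C_V/k_B = (⟨E²⟩ − ⟨E⟩²)/(kT)² = (1287.94 − 38.7662)/2472.09 = 0.5053.

0.5053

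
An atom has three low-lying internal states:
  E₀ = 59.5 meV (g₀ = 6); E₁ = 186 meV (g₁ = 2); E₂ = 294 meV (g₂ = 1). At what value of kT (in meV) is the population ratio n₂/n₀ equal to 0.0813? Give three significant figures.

327 meV

n₂/n₀ = (g₂/g₀) exp[−(E₂−E₀)/kT] = 0.0813.
⇒ (E₂−E₀)/kT = ln((1/6)/0.0813) = ln(2.0500) = 0.71784.
kT = 234.5 meV / 0.71784 = 327 meV.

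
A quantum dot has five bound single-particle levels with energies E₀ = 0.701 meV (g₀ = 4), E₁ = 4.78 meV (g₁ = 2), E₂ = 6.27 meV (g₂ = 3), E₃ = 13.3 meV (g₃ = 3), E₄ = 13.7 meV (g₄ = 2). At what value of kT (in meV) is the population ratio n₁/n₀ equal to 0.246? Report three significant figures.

5.75 meV

n₁/n₀ = (g₁/g₀) exp[−(E₁−E₀)/kT] = 0.246.
⇒ (E₁−E₀)/kT = ln((2/4)/0.246) = ln(2.0325) = 0.70927.
kT = 4.079 meV / 0.70927 = 5.75 meV.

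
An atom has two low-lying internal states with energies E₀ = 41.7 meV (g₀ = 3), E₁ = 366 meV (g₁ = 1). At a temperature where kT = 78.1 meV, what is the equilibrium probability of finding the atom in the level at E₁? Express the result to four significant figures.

0.005215

Eᵢ/kT = 0.533931, 4.68630.
Z = Σ gᵢe^(−Eᵢ/kT) = 3·e^(−0.533931) + 1·e^(−4.68630) = 1.75889 + 0.00922074 = 1.76811.
P₁ = g₁ e^(−E₁/kT) / Z = 0.00922074/1.76811 = 0.005215.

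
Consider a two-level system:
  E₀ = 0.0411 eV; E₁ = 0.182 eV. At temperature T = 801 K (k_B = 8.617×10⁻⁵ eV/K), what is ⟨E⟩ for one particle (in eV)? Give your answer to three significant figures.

k_BT = 8.617×10⁻⁵ × 801 K = 0.069022 eV.
Eᵢ/kT = 0.59546, 2.6368.
Z = Σ e^(−Eᵢ/kT) = e^(−0.59546) + e^(−2.6368) = 0.55131 + 0.071590 = 0.62290.
⟨E⟩ = Σ Eᵢ e^(−Eᵢ/kT) / Z = (0.0411·0.55131 + 0.182·0.071590) / 0.62290 = 0.0573 eV.

0.0573 eV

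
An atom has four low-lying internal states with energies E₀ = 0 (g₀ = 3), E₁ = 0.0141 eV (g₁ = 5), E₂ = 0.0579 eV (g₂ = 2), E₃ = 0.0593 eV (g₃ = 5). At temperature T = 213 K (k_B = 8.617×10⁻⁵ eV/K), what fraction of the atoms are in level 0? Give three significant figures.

k_BT = 8.617×10⁻⁵ × 213 K = 0.018354 eV.
Eᵢ/kT = 0, 0.76822, 3.1546, 3.2309.
Z = Σ gᵢe^(−Eᵢ/kT) = 3·e^(−0) + 5·e^(−0.76822) + 2·e^(−3.1546) + 5·e^(−3.2309) = 3.0000 + 2.3192 + 0.085311 + 0.19761 = 5.6021.
P₀ = g₀ e^(−E₀/kT) / Z = 3.0000/5.6021 = 0.536.

0.536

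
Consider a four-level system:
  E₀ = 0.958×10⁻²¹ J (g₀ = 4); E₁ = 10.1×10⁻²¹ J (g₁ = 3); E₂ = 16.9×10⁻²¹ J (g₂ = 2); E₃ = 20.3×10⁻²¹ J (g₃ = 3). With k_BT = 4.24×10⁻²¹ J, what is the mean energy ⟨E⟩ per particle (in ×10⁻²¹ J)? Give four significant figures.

1.980 ×10⁻²¹ J

Eᵢ/kT = 0.225943, 2.38208, 3.98585, 4.78774.
Z = Σ gᵢe^(−Eᵢ/kT) = 4·e^(−0.225943) + 3·e^(−2.38208) + 2·e^(−3.98585) + 3·e^(−4.78774) = 3.19105 + 0.277075 + 0.0371533 + 0.0249938 = 3.53027.
⟨E⟩ = Σ Eᵢ gᵢe^(−Eᵢ/kT) / Z = (0.958·3.19105 + 10.1·0.277075 + 16.9·0.0371533 + 20.3·0.0249938) / 3.53027 = 1.980 ×10⁻²¹ J.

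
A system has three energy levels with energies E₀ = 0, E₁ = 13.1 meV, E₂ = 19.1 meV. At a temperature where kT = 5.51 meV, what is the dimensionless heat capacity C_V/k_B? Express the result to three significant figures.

0.715

Eᵢ/kT = 0, 2.3775, 3.4664.
Z = Σ e^(−Eᵢ/kT) = e^(−0) + e^(−2.3775) + e^(−3.4664) = 1.0000 + 0.092782 + 0.031229 = 1.1240.
⟨E⟩ = 1.6120 meV, ⟨E²⟩ = 24.302 meV².
C_V/k_B = (⟨E²⟩ − ⟨E⟩²)/(kT)² = (24.302 − 2.5985)/30.360 = 0.715.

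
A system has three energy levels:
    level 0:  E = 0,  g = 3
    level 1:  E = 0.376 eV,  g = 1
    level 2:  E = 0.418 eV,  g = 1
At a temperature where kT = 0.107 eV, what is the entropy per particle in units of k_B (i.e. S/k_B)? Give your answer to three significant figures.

Eᵢ/kT = 0, 3.5140, 3.9065.
Z = Σ gᵢe^(−Eᵢ/kT) = 3·e^(−0) + 1·e^(−3.5140) + 1·e^(−3.9065) = 3.0000 + 0.029778 + 0.020111 = 3.0499.
⟨E⟩ = Σ EᵢPᵢ = 0.0064274 eV.
S/k_B = ln Z + ⟨E⟩/kT = ln(3.0499) + 0.0064274/0.107 = 1.1151 + 0.060069 = 1.18.

1.18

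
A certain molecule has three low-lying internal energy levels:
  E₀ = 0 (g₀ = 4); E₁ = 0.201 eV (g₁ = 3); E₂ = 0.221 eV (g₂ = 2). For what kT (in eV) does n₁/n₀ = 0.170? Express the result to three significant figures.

n₁/n₀ = (g₁/g₀) exp[−(E₁−E₀)/kT] = 0.170.
⇒ (E₁−E₀)/kT = ln((3/4)/0.170) = ln(4.4118) = 1.4843.
kT = 0.201 eV / 1.4843 = 0.135 eV.

0.135 eV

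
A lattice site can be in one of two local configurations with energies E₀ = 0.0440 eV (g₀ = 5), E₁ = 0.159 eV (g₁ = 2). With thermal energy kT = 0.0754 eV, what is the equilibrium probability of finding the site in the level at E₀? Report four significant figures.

Eᵢ/kT = 0.583554, 2.10875.
Z = Σ gᵢe^(−Eᵢ/kT) = 5·e^(−0.583554) + 2·e^(−2.10875) = 2.78956 + 0.242779 = 3.03234.
P₀ = g₀ e^(−E₀/kT) / Z = 2.78956/3.03234 = 0.9199.

0.9199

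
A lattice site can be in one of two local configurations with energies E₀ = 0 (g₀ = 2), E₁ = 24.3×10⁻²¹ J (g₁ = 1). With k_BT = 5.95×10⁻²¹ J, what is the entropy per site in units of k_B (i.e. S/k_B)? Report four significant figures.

0.7356

Eᵢ/kT = 0, 4.08403.
Z = Σ gᵢe^(−Eᵢ/kT) = 2·e^(−0) + 1·e^(−4.08403) = 2.00000 + 0.0168395 = 2.01684.
⟨E⟩ = Σ EᵢPᵢ = 0.202892 ×10⁻²¹ J.
S/k_B = ln Z + ⟨E⟩/kT = ln(2.01684) + 0.202892/5.95 = 0.701532 + 0.0340995 = 0.7356.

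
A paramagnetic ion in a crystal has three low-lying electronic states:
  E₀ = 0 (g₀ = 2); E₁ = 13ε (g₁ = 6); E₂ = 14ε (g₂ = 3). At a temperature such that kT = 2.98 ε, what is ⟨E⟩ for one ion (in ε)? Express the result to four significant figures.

Eᵢ/kT = 0, 4.36242, 4.69799.
Z = Σ gᵢe^(−Eᵢ/kT) = 2·e^(−0) + 6·e^(−4.36242) + 3·e^(−4.69799) = 2.00000 + 0.0764850 + 0.0273407 = 2.10383.
⟨E⟩ = Σ Eᵢ gᵢe^(−Eᵢ/kT) / Z = (0·2.00000 + 13·0.0764850 + 14·0.0273407) / 2.10383 = 0.6546 ε.

0.6546 ε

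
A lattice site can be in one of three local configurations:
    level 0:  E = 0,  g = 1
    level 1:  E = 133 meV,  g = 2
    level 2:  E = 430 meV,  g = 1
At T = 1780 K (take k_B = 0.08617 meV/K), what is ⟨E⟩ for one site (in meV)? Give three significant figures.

72.5 meV

k_BT = 0.08617 × 1780 K = 153.38 meV.
Eᵢ/kT = 0, 0.86713, 2.8035.
Z = Σ gᵢe^(−Eᵢ/kT) = 1·e^(−0) + 2·e^(−0.86713) + 1·e^(−2.8035) = 1.0000 + 0.84031 + 0.060598 = 1.9009.
⟨E⟩ = Σ Eᵢ gᵢe^(−Eᵢ/kT) / Z = (0·1.0000 + 133·0.84031 + 430·0.060598) / 1.9009 = 72.5 meV.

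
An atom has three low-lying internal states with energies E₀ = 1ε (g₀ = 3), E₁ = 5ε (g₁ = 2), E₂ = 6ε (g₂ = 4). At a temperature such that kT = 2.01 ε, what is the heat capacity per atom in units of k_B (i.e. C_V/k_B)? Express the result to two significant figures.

0.73

Eᵢ/kT = 0.4975, 2.488, 2.985.
Z = Σ gᵢe^(−Eᵢ/kT) = 3·e^(−0.4975) + 2·e^(−2.488) + 4·e^(−2.985) = 1.824 + 0.1662 + 0.2022 = 2.192.
⟨E⟩ = 1.765 ε, ⟨E²⟩ = 6.048 ε².
C_V/k_B = (⟨E²⟩ − ⟨E⟩²)/(kT)² = (6.048 − 3.115)/4.040 = 0.73.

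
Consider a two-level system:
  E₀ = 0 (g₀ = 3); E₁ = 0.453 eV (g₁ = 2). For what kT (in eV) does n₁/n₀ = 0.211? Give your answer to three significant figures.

0.394 eV

n₁/n₀ = (g₁/g₀) exp[−(E₁−E₀)/kT] = 0.211.
⇒ (E₁−E₀)/kT = ln((2/3)/0.211) = ln(3.1596) = 1.1504.
kT = 0.453 eV / 1.1504 = 0.394 eV.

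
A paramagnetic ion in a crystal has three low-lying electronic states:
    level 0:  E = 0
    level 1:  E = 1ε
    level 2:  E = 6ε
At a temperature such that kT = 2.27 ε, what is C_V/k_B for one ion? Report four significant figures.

0.2870

Eᵢ/kT = 0, 0.440529, 2.64317.
Z = Σ e^(−Eᵢ/kT) = e^(−0) + e^(−0.440529) + e^(−2.64317) = 1.00000 + 0.643696 + 0.0711354 = 1.71483.
⟨E⟩ = 0.624265 ε, ⟨E²⟩ = 1.86874 ε².
C_V/k_B = (⟨E²⟩ − ⟨E⟩²)/(kT)² = (1.86874 − 0.389707)/5.15290 = 0.2870.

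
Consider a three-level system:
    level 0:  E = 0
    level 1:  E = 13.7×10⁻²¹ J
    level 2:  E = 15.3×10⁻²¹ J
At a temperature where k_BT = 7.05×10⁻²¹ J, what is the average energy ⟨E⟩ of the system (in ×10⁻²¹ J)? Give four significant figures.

2.950 ×10⁻²¹ J

Eᵢ/kT = 0, 1.94326, 2.17021.
Z = Σ e^(−Eᵢ/kT) = e^(−0) + e^(−1.94326) + e^(−2.17021) = 1.00000 + 0.143236 + 0.114154 = 1.25739.
⟨E⟩ = Σ Eᵢ e^(−Eᵢ/kT) / Z = (0·1.00000 + 13.7·0.143236 + 15.3·0.114154) / 1.25739 = 2.950 ×10⁻²¹ J.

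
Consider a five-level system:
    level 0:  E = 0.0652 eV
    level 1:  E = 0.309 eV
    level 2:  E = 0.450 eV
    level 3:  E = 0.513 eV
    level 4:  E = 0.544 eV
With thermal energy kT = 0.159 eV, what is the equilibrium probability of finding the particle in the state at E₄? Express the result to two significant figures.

0.035

Eᵢ/kT = 0.4101, 1.943, 2.830, 3.226, 3.421.
Z = Σ e^(−Eᵢ/kT) = e^(−0.4101) + e^(−1.943) + e^(−2.830) + e^(−3.226) + e^(−3.421) = 0.6636 + 0.1433 + 0.05901 + 0.03972 + 0.03268 = 0.9383.
P₄ = e^(−E₄/kT) / Z = 0.03268/0.9383 = 0.035.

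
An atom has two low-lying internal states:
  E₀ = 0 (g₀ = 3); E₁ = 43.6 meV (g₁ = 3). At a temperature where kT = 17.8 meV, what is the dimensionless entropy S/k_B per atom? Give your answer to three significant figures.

Eᵢ/kT = 0, 2.4494.
Z = Σ gᵢe^(−Eᵢ/kT) = 3·e^(−0) + 3·e^(−2.4494) = 3.0000 + 0.25904 = 3.2590.
⟨E⟩ = Σ EᵢPᵢ = 3.4655 meV.
S/k_B = ln Z + ⟨E⟩/kT = ln(3.2590) + 3.4655/17.8 = 1.1814 + 0.19469 = 1.38.

1.38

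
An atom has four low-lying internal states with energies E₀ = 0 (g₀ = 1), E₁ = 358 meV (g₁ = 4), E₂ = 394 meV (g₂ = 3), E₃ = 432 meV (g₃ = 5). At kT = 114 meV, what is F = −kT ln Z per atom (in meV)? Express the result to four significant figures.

Eᵢ/kT = 0, 3.14035, 3.45614, 3.78947.
Z = Σ gᵢe^(−Eᵢ/kT) = 1·e^(−0) + 4·e^(−3.14035) + 3·e^(−3.45614) + 5·e^(−3.78947) = 1.00000 + 0.173071 + 0.0946539 + 0.113038 = 1.38076.
F = −kT ln Z = −114 × ln(1.38076) = −114 × 0.322634 = -36.78 meV.

-36.78 meV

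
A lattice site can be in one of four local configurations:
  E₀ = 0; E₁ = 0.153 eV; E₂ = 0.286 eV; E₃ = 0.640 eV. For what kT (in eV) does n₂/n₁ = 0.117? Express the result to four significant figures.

n₂/n₁ = exp[−(E₂−E₁)/kT] = 0.117.
⇒ (E₂−E₁)/kT = ln(1/0.117) = ln(8.54701) = 2.14558.
kT = 0.133 eV / 2.14558 = 0.06199 eV.

0.06199 eV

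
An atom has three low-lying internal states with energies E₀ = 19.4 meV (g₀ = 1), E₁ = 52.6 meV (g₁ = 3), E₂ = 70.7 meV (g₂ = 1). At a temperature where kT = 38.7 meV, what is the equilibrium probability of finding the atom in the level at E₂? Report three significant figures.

0.105

Eᵢ/kT = 0.50129, 1.3592, 1.8269.
Z = Σ gᵢe^(−Eᵢ/kT) = 1·e^(−0.50129) + 3·e^(−1.3592) + 1·e^(−1.8269) = 0.60575 + 0.77060 + 0.16091 = 1.5373.
P₂ = g₂ e^(−E₂/kT) / Z = 0.16091/1.5373 = 0.105.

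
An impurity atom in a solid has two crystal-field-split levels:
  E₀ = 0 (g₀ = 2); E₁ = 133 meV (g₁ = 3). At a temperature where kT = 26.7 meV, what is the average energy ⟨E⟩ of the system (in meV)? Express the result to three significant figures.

1.36 meV

Eᵢ/kT = 0, 4.9813.
Z = Σ gᵢe^(−Eᵢ/kT) = 2·e^(−0) + 3·e^(−4.9813) = 2.0000 + 0.020595 = 2.0206.
⟨E⟩ = Σ Eᵢ gᵢe^(−Eᵢ/kT) / Z = (0·2.0000 + 133·0.020595) / 2.0206 = 1.36 meV.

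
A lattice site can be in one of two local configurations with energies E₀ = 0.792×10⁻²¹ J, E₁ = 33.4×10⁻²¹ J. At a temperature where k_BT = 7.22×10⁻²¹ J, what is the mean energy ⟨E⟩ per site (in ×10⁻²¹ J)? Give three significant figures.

1.14 ×10⁻²¹ J

Eᵢ/kT = 0.10970, 4.6260.
Z = Σ e^(−Eᵢ/kT) = e^(−0.10970) + e^(−4.6260) = 0.89610 + 0.0097939 = 0.90589.
⟨E⟩ = Σ Eᵢ e^(−Eᵢ/kT) / Z = (0.792·0.89610 + 33.4·0.0097939) / 0.90589 = 1.14 ×10⁻²¹ J.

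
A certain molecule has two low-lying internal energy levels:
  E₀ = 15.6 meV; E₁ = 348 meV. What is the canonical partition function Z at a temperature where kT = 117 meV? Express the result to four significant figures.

Z = 0.9263

Eᵢ/kT = 0.133333, 2.97436.
Z = Σ e^(−Eᵢ/kT) = e^(−0.133333) + e^(−2.97436) = 0.875174 + 0.0510801 = 0.926254.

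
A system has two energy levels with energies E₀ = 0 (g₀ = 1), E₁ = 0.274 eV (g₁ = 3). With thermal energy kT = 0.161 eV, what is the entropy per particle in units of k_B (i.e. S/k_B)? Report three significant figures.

Eᵢ/kT = 0, 1.7019.
Z = Σ gᵢe^(−Eᵢ/kT) = 1·e^(−0) + 3·e^(−1.7019) = 1.0000 + 0.54701 = 1.5470.
⟨E⟩ = Σ EᵢPᵢ = 0.096885 eV.
S/k_B = ln Z + ⟨E⟩/kT = ln(1.5470) + 0.096885/0.161 = 0.43632 + 0.60177 = 1.04.

1.04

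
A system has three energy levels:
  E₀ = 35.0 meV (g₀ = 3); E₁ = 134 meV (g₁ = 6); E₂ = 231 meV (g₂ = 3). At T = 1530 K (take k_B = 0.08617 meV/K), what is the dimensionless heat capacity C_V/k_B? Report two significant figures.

0.24

k_BT = 0.08617 × 1530 K = 131.8 meV.
Eᵢ/kT = 0.2656, 1.017, 1.753.
Z = Σ gᵢe^(−Eᵢ/kT) = 3·e^(−0.2656) + 6·e^(−1.017) + 3·e^(−1.753) = 2.300 + 2.170 + 0.5198 = 4.990.
⟨E⟩ = 98.47 meV, ⟨E²⟩ = 13930 meV².
C_V/k_B = (⟨E²⟩ − ⟨E⟩²)/(kT)² = (13930 − 9696)/17370 = 0.24.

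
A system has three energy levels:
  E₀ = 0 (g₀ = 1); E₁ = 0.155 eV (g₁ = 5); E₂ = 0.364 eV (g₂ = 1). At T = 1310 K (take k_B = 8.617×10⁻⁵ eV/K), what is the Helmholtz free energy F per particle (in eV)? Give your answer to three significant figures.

-0.0943 eV

k_BT = 8.617×10⁻⁵ × 1310 K = 0.11288 eV.
Eᵢ/kT = 0, 1.3731, 3.2247.
Z = Σ gᵢe^(−Eᵢ/kT) = 1·e^(−0) + 5·e^(−1.3731) + 1·e^(−3.2247) = 1.0000 + 1.2666 + 0.039768 = 2.3064.
F = −kT ln Z = −0.11288 × ln(2.3064) = −0.11288 × 0.83569 = -0.0943 eV.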